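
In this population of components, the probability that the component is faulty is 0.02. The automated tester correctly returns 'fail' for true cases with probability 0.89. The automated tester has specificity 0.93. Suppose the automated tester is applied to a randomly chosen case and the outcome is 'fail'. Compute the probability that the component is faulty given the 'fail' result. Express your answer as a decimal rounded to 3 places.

Let H be the event that the component is faulty. P(H) = 0.02, so P(¬H) = 0.98. With E the 'fail' result, P(E|H) = 0.89 and P(E|¬H) = 0.07.
P(E) = 0.89·0.02 + 0.07·0.98 = 0.017800 + 0.068600 = 0.086400.
By Bayes' theorem, P(H|E) = 0.017800 / 0.086400 = 0.206.

P(H | E) ≈ 0.206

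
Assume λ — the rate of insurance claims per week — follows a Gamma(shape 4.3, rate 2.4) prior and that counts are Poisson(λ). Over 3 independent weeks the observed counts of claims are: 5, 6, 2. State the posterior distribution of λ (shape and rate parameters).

Posterior: Gamma(shape=17.3, rate=5.4)

Total count ∑xᵢ = 13 over n = 3 weeks.
Gamma is conjugate to the Poisson likelihood: posterior is Gamma(shape = 4.3+13 = 17.3, rate = 2.4+3 = 5.4).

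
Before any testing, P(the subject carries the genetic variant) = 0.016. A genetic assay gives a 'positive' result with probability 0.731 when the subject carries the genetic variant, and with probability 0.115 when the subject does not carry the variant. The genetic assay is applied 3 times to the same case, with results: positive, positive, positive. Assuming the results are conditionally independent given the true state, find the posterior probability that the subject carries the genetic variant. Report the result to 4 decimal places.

Posterior P(H) ≈ 0.8068

With H the event that the subject carries the genetic variant, the joint likelihood of the observed sequence is P(data|H) = 0.731·0.731·0.731 = 0.39062 and P(data|¬H) = 0.115·0.115·0.115 = 0.0015209.
Bayes: P(H|data) = 0.016·0.39062 / (0.016·0.39062 + 0.984·0.0015209) = 0.0062499/0.0077464 = 0.8068.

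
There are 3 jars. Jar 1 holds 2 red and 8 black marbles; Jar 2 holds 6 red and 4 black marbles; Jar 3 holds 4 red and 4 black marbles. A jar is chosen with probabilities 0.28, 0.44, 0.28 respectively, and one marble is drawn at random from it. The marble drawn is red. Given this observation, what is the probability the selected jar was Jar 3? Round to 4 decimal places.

Posterior probability ≈ 0.3043

P(red|Jar 1) = 0.2; P(red|Jar 2) = 0.6; P(red|Jar 3) = 0.5.
Prior × likelihood for each source: 0.28·0.2=0.05600, 0.44·0.6=0.2640, 0.28·0.5=0.1400. Summing gives P(red) = 0.46000.
P(Jar 3 | red) = 0.1400 / 0.46000 = 0.3043.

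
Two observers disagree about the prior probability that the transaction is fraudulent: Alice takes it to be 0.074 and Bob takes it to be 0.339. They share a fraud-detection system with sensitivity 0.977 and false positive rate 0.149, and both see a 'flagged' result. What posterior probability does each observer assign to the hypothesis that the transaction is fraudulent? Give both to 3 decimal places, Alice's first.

The likelihood ratio for a 'flagged' result is 0.977/0.149 = 6.5570.
Alice: prior odds 0.074/0.926 = 0.079914; posterior odds 0.52400; posterior probability 0.344.
Bob: prior odds 0.339/0.661 = 0.51286; posterior odds 3.3628; posterior probability 0.771.

Alice: 0.344; Bob: 0.771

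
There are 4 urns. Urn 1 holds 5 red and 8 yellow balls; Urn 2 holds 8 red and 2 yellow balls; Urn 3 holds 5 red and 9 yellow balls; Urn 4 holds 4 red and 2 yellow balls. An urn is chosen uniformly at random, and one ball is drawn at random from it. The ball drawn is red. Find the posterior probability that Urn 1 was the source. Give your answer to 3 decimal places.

Posterior probability ≈ 0.174

P(red|Urn 1) = 0.3846; P(red|Urn 2) = 0.8; P(red|Urn 3) = 0.3571; P(red|Urn 4) = 0.6667.
Prior × likelihood for each source: 0.25·0.3846=0.09615, 0.25·0.8=0.2000, 0.25·0.3571=0.08929, 0.25·0.6667=0.1667. Summing gives P(red) = 0.55211.
P(Urn 1 | red) = 0.09615 / 0.55211 = 0.174.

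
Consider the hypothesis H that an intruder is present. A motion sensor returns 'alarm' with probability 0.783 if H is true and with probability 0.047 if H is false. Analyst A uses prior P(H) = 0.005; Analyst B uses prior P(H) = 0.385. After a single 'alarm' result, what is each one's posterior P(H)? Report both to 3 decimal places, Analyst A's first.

The likelihood ratio for an 'alarm' result is 0.783/0.047 = 16.660.
Analyst A: prior odds 0.005/0.995 = 0.0050251; posterior odds 0.083716; posterior probability 0.077.
Analyst B: prior odds 0.385/0.615 = 0.62602; posterior odds 10.429; posterior probability 0.913.

Analyst A: 0.077; Analyst B: 0.913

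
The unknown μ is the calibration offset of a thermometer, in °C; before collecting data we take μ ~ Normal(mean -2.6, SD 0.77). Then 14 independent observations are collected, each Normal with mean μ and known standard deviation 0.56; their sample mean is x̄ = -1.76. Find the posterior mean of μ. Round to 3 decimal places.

With known σ, the Normal prior is conjugate. Weight on the data is w = (n/σ²)/(n/σ² + 1/τ₀²) = 44.6429/(44.6429+1.68663) = 0.96359.
Posterior mean = w·x̄ + (1−w)·μ₀ = 0.96359·-1.76 + 0.036405·-2.6 = -1.791.

Posterior mean ≈ -1.791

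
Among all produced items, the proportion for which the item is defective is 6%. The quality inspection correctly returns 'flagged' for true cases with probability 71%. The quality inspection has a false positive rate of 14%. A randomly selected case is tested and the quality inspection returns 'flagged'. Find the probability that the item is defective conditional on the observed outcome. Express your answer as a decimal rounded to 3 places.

P(H | E) ≈ 0.245

Write H for 'the item is defective'. Prior odds H:¬H = 0.06/0.94 = 0.063830. For the 'flagged' outcome, the likelihood ratio is 0.71/0.14 = 5.0714.
Posterior odds = 0.063830 × 5.0714 = 0.32371, so P(H|E) = 0.32371/(1+0.32371) = 0.245.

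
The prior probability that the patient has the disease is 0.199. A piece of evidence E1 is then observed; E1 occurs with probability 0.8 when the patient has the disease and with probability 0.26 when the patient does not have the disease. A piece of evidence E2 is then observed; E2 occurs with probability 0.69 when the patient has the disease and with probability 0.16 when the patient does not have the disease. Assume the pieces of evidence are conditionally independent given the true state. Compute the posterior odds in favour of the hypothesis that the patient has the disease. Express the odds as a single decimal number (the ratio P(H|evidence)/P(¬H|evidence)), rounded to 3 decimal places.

Prior odds = 0.199/(1−0.199) = 0.24844. In log-odds, ln(0.24844) = -1.3926.
Add log likelihood ratios: ln(3.0769) + ln(4.3125) = 2.5854.
Posterior log-odds = 1.1929, so posterior odds = exp(1.1929) = 3.2966.

Posterior odds ≈ 3.297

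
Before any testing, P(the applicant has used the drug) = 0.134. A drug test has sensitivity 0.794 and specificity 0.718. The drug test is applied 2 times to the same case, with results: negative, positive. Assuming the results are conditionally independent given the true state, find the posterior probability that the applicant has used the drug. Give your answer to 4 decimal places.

Let H be the event that the applicant has used the drug; start with P(H) = 0.134. P('positive'|H) = 0.794, P('positive'|¬H) = 0.282.
Update on result 1 ('negative'): P(H) ← 0.206·0.1340 / (0.206·0.1340 + 0.718·0.8660) = 0.027604/0.64939 = 0.0425.
Update on result 2 ('positive'): P(H) ← 0.794·0.0425 / (0.794·0.0425 + 0.282·0.9575) = 0.033751/0.30376 = 0.1111.

Posterior P(H) ≈ 0.1111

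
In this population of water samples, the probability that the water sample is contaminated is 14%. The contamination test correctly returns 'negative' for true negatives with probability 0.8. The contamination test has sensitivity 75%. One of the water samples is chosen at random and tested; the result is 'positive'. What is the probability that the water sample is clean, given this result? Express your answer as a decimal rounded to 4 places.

P(¬H | E) ≈ 0.6209

Write H for 'the water sample is contaminated'. Prior odds H:¬H = 0.14/0.86 = 0.16279. For the 'positive' outcome, the likelihood ratio is 0.75/0.2 = 3.7500.
Posterior odds = 0.16279 × 3.7500 = 0.61047, so P(H|E) = 0.61047/(1+0.61047) = 0.3791. Then P(¬H|E) = 1 − 0.3791 = 0.6209.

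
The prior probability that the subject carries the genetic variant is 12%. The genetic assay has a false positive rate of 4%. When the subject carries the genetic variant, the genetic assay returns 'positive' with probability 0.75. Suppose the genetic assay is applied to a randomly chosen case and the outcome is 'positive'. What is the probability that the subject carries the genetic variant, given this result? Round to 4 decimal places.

P(H | E) ≈ 0.7188

Let H be the event that the subject carries the genetic variant. P(H) = 0.12, so P(¬H) = 0.88. With E the 'positive' result, P(E|H) = 0.75 and P(E|¬H) = 0.04.
P(E) = 0.75·0.12 + 0.04·0.88 = 0.090000 + 0.035200 = 0.12520.
By Bayes' theorem, P(H|E) = 0.090000 / 0.12520 = 0.7188.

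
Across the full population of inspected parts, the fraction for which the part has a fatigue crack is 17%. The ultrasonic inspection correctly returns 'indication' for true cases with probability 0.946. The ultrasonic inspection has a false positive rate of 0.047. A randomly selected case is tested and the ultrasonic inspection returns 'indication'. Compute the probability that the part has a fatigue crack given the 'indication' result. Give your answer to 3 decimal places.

P(H | E) ≈ 0.805

Let H be the event that the part has a fatigue crack. P(H) = 0.17, so P(¬H) = 0.83. With E the 'indication' result, P(E|H) = 0.946 and P(E|¬H) = 0.047.
P(E) = 0.946·0.17 + 0.047·0.83 = 0.16082 + 0.039010 = 0.19983.
By Bayes' theorem, P(H|E) = 0.16082 / 0.19983 = 0.805.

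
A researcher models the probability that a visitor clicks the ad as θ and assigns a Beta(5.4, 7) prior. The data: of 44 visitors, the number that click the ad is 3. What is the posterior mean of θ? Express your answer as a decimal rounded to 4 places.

Observing 3 successes and 41 failures updates Beta(5.4, 7) by adding the success and failure counts to the two shape parameters: α = 5.4+3 = 8.4, β = 7+41 = 48.
E[θ | data] = 8.4/(8.4+48) = 0.1489.

Posterior mean ≈ 0.1489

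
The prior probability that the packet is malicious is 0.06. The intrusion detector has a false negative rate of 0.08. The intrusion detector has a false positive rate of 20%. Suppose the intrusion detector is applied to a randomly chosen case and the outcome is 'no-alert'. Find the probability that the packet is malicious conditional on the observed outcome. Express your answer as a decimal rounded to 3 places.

Write H for 'the packet is malicious'. Prior odds H:¬H = 0.06/0.94 = 0.063830. For the 'no-alert' outcome, the likelihood ratio is 0.08/0.8 = 0.10000.
Posterior odds = 0.063830 × 0.10000 = 0.0063830, so P(H|E) = 0.0063830/(1+0.0063830) = 0.006.

P(H | E) ≈ 0.006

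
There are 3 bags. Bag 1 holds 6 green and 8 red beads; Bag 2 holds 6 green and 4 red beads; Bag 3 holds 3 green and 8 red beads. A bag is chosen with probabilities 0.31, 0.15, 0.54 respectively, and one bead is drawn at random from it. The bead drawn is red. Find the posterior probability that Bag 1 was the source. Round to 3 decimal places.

Posterior probability ≈ 0.281

Tabulate prior·likelihood by source: [1] prior 0.31, lik 0.5714, product 0.1771; [2] prior 0.15, lik 0.4, product 0.06000; [3] prior 0.54, lik 0.7273, product 0.3927.
Normalizing constant = 0.62987; the posterior for Bag 1 is its product over the sum, 0.1771/0.62987 = 0.281.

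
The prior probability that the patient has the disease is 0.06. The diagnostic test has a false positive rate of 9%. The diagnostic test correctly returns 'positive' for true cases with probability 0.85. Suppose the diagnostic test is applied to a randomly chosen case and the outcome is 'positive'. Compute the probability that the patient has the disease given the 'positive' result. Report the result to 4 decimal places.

Write H for 'the patient has the disease'. Prior odds H:¬H = 0.06/0.94 = 0.063830. For the 'positive' outcome, the likelihood ratio is 0.85/0.09 = 9.4444.
Posterior odds = 0.063830 × 9.4444 = 0.60284, so P(H|E) = 0.60284/(1+0.60284) = 0.3761.

P(H | E) ≈ 0.3761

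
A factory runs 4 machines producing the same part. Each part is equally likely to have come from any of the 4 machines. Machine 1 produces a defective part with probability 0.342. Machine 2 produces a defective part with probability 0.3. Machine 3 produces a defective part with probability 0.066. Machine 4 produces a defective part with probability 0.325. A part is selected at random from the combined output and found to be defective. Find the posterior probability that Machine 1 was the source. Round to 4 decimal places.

Tabulate prior·likelihood by source: [1] prior 0.25, lik 0.342, product 0.08550; [2] prior 0.25, lik 0.3, product 0.07500; [3] prior 0.25, lik 0.066, product 0.01650; [4] prior 0.25, lik 0.325, product 0.08125.
Normalizing constant = 0.25825; the posterior for Machine 1 is its product over the sum, 0.08550/0.25825 = 0.3311.

Posterior probability ≈ 0.3311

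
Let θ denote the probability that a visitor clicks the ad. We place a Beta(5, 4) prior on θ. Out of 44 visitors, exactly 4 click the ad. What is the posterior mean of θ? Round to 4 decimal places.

The binomial likelihood is conjugate to the Beta prior: with 4 successes and 40 failures, the posterior is Beta(5+4, 4+40) = Beta(9, 44).
E[θ | data] = 9/(9+44) = 0.1698.

Posterior mean ≈ 0.1698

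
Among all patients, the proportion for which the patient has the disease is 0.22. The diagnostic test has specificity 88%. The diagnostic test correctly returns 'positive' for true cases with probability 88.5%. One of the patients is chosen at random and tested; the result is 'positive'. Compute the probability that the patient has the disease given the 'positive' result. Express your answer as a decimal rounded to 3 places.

P(H | E) ≈ 0.675

Write H for 'the patient has the disease'. Prior odds H:¬H = 0.22/0.78 = 0.28205. For the 'positive' outcome, the likelihood ratio is 0.885/0.12 = 7.3750.
Posterior odds = 0.28205 × 7.3750 = 2.0801, so P(H|E) = 2.0801/(1+2.0801) = 0.675.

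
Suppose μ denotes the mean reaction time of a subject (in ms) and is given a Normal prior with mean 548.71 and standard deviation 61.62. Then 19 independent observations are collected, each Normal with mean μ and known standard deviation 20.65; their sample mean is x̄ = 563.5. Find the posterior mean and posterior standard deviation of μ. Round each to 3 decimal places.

With known σ, the Normal prior is conjugate. Weight on the data is w = (n/σ²)/(n/σ² + 1/τ₀²) = 0.0445567/(0.0445567+0.00026336) = 0.99412.
Posterior mean = w·x̄ + (1−w)·μ₀ = 0.99412·563.5 + 0.0058760·548.71 = 563.413. Posterior variance = 1/(0.0445567+0.00026336) = 22.3114, so SD = 4.723.

Posterior mean ≈ 563.413; posterior SD ≈ 4.723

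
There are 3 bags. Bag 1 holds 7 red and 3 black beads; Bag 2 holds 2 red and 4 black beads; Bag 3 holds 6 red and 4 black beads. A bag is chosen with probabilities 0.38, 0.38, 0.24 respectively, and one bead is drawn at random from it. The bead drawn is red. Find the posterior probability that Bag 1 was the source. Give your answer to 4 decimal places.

Posterior probability ≈ 0.4957

Tabulate prior·likelihood by source: [1] prior 0.38, lik 0.7, product 0.2660; [2] prior 0.38, lik 0.3333, product 0.1267; [3] prior 0.24, lik 0.6, product 0.1440.
Normalizing constant = 0.53667; the posterior for Bag 1 is its product over the sum, 0.2660/0.53667 = 0.4957.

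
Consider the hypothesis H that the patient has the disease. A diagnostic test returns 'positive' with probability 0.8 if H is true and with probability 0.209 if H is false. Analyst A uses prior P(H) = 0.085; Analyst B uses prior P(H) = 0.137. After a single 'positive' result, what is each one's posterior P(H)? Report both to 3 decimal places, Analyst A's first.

P('+'|H) = 0.8, P('+'|¬H) = 0.209.
Analyst A: numerator 0.8·0.085 = 0.068000; evidence = 0.068000+0.209·0.915 = 0.25923; posterior = 0.262.
Analyst B: numerator 0.8·0.137 = 0.10960; evidence = 0.10960+0.209·0.863 = 0.28997; posterior = 0.378.

Analyst A: 0.262; Analyst B: 0.378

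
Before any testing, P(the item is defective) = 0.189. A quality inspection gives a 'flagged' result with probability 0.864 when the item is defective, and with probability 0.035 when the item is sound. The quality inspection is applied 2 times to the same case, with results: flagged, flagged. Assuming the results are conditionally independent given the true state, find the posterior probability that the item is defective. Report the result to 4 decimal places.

Posterior P(H) ≈ 0.9930

With H the event that the item is defective, the joint likelihood of the observed sequence is P(data|H) = 0.864·0.864 = 0.74650 and P(data|¬H) = 0.035·0.035 = 0.0012250.
Bayes: P(H|data) = 0.189·0.74650 / (0.189·0.74650 + 0.811·0.0012250) = 0.14109/0.14208 = 0.9930.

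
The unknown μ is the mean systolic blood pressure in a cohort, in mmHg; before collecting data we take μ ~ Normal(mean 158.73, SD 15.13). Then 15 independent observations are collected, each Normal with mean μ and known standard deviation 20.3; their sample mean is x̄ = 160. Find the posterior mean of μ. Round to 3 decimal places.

Prior precision 1/τ₀² = 1/15.13² = 0.00436840; data precision n/σ² = 15/20.3² = 0.0363998.
Posterior precision = 0.00436840 + 0.0363998 = 0.0407682.
Posterior mean = (0.00436840·158.73 + 0.0363998·160) / 0.0407682 = 159.864.

Posterior mean ≈ 159.864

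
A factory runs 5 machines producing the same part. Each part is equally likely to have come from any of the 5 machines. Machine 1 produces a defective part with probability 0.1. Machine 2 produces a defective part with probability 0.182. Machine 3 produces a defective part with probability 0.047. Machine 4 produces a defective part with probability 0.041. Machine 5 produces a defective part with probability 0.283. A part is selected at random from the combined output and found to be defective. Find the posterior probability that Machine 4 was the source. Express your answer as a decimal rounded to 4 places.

Posterior probability ≈ 0.0628

P(defective|M1) = 0.1; P(defective|M2) = 0.182; P(defective|M3) = 0.047; P(defective|M4) = 0.041; P(defective|M5) = 0.283.
Prior × likelihood for each source: 0.2·0.1=0.02000, 0.2·0.182=0.03640, 0.2·0.047=0.009400, 0.2·0.041=0.008200, 0.2·0.283=0.05660. Summing gives P(defective) = 0.13060.
P(Machine 4 | defective) = 0.008200 / 0.13060 = 0.0628.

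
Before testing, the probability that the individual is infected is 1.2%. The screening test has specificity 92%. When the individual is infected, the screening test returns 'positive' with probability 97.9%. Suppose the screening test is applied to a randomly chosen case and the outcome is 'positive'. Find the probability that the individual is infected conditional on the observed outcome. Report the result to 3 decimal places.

Let H be the event that the individual is infected. P(H) = 0.012, so P(¬H) = 0.988. With E the 'positive' result, P(E|H) = 0.979 and P(E|¬H) = 0.08.
P(E) = 0.979·0.012 + 0.08·0.988 = 0.011748 + 0.079040 = 0.090788.
By Bayes' theorem, P(H|E) = 0.011748 / 0.090788 = 0.129.

P(H | E) ≈ 0.129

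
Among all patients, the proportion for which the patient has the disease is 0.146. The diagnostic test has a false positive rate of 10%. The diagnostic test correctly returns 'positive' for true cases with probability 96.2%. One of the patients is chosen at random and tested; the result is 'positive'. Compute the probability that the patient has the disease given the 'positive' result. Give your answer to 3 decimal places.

Let H be the event that the patient has the disease. P(H) = 0.146, so P(¬H) = 0.854. With E the 'positive' result, P(E|H) = 0.962 and P(E|¬H) = 0.1.
P(E) = 0.962·0.146 + 0.1·0.854 = 0.14045 + 0.085400 = 0.22585.
By Bayes' theorem, P(H|E) = 0.14045 / 0.22585 = 0.622.

P(H | E) ≈ 0.622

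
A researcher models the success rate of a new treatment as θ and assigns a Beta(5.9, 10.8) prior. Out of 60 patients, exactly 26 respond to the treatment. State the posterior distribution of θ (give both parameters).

Observing 26 successes and 34 failures updates Beta(5.9, 10.8) by adding the success and failure counts to the two shape parameters: α = 5.9+26 = 31.9, β = 10.8+34 = 44.8.

Posterior: Beta(31.9, 44.8)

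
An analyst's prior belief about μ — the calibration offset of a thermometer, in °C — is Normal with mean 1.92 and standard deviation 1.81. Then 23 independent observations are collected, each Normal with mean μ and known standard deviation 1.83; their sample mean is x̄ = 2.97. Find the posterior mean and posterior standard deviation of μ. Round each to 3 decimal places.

Prior precision 1/τ₀² = 1/1.81² = 0.305241; data precision n/σ² = 23/1.83² = 6.86793.
Posterior precision = 0.305241 + 6.86793 = 7.17317, giving posterior SD = 1/√7.17317 = 0.373.
Posterior mean = (0.305241·1.92 + 6.86793·2.97) / 7.17317 = 2.925.

Posterior mean ≈ 2.925; posterior SD ≈ 0.373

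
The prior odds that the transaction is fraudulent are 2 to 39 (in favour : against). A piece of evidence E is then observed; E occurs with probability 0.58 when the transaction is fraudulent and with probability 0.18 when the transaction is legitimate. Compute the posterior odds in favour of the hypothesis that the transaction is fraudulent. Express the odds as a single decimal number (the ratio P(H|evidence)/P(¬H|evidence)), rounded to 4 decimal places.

Posterior odds ≈ 0.1652

Prior odds = 2/39 = 0.051282. In log-odds, ln(0.051282) = -2.9704.
Add log likelihood ratio: ln(3.2222) = 1.1701.
Posterior log-odds = -1.8003, so posterior odds = exp(-1.8003) = 0.16524.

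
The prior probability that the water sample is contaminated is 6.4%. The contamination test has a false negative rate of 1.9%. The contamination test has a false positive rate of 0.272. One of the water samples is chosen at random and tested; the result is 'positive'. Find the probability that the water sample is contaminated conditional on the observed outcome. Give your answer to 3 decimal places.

P(H | E) ≈ 0.198

Let H be the event that the water sample is contaminated. P(H) = 0.064, so P(¬H) = 0.936. With E the 'positive' result, P(E|H) = 0.981 and P(E|¬H) = 0.272.
P(E) = 0.981·0.064 + 0.272·0.936 = 0.062784 + 0.25459 = 0.31738.
By Bayes' theorem, P(H|E) = 0.062784 / 0.31738 = 0.198.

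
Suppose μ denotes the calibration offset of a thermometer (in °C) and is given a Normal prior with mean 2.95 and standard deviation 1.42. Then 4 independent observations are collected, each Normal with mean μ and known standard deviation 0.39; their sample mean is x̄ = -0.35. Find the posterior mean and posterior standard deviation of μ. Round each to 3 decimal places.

Prior precision 1/τ₀² = 1/1.42² = 0.495933; data precision n/σ² = 4/0.39² = 26.2985.
Posterior precision = 0.495933 + 26.2985 = 26.7944, giving posterior SD = 1/√26.7944 = 0.193.
Posterior mean = (0.495933·2.95 + 26.2985·-0.35) / 26.7944 = -0.289.

Posterior mean ≈ -0.289; posterior SD ≈ 0.193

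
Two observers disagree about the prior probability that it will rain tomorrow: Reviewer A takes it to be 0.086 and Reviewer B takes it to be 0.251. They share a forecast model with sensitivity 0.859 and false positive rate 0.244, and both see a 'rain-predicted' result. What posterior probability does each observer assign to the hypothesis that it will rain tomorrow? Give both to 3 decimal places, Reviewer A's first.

The likelihood ratio for a 'rain-predicted' result is 0.859/0.244 = 3.5205.
Reviewer A: prior odds 0.086/0.914 = 0.094092; posterior odds 0.33125; posterior probability 0.249.
Reviewer B: prior odds 0.251/0.749 = 0.33511; posterior odds 1.1798; posterior probability 0.541.

Reviewer A: 0.249; Reviewer B: 0.541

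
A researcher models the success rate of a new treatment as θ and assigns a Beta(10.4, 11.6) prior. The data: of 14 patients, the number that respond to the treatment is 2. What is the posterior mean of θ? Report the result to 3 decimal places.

Observing 2 successes and 12 failures updates Beta(10.4, 11.6) by adding the success and failure counts to the two shape parameters: α = 10.4+2 = 12.4, β = 11.6+12 = 23.6.
E[θ | data] = 12.4/(12.4+23.6) = 0.344.

Posterior mean ≈ 0.344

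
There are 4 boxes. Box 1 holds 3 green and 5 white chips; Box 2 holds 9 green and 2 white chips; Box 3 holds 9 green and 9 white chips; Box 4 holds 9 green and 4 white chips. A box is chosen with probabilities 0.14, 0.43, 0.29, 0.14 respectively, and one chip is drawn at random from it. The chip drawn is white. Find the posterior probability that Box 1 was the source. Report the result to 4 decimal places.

P(white|Box 1) = 0.625; P(white|Box 2) = 0.1818; P(white|Box 3) = 0.5; P(white|Box 4) = 0.3077.
Prior × likelihood for each source: 0.14·0.625=0.08750, 0.43·0.1818=0.07818, 0.29·0.5=0.1450, 0.14·0.3077=0.04308. Summing gives P(white) = 0.35376.
P(Box 1 | white) = 0.08750 / 0.35376 = 0.2473.

Posterior probability ≈ 0.2473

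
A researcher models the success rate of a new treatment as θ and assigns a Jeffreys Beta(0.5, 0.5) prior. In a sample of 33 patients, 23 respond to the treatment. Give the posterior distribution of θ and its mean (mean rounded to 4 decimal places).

The binomial likelihood is conjugate to the Beta prior: with 23 successes and 10 failures, the posterior is Beta(0.5+23, 0.5+10) = Beta(23.5, 10.5).
E[θ | data] = 23.5/(23.5+10.5) = 0.6912.

Posterior: Beta(23.5, 10.5); mean ≈ 0.6912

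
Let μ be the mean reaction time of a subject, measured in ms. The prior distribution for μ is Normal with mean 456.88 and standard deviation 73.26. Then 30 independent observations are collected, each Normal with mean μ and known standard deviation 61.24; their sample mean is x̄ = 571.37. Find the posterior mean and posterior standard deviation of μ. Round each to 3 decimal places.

Posterior mean ≈ 568.764; posterior SD ≈ 11.053

Prior precision 1/τ₀² = 1/73.26² = 0.00018632; data precision n/σ² = 30/61.24² = 0.00799928.
Posterior precision = 0.00018632 + 0.00799928 = 0.00818560, giving posterior SD = 1/√0.00818560 = 11.053.
Posterior mean = (0.00018632·456.88 + 0.00799928·571.37) / 0.00818560 = 568.764.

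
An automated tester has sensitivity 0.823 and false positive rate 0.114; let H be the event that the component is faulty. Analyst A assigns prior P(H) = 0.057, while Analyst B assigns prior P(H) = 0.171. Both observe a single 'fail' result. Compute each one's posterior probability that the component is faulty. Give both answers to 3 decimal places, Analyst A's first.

Analyst A: 0.304; Analyst B: 0.598

The likelihood ratio for a 'fail' result is 0.823/0.114 = 7.2193.
Analyst A: prior odds 0.057/0.943 = 0.060445; posterior odds 0.43637; posterior probability 0.304.
Analyst B: prior odds 0.171/0.829 = 0.20627; posterior odds 1.4891; posterior probability 0.598.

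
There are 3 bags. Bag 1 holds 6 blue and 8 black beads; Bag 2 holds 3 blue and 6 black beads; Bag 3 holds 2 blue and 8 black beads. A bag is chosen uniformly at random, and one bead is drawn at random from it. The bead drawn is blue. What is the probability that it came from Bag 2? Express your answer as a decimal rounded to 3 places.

Posterior probability ≈ 0.347

P(blue|Bag 1) = 0.4286; P(blue|Bag 2) = 0.3333; P(blue|Bag 3) = 0.2.
Prior × likelihood for each source: 0.333333·0.4286=0.1429, 0.333333·0.3333=0.1111, 0.333333·0.2=0.06667. Summing gives P(blue) = 0.32063.
P(Bag 2 | blue) = 0.1111 / 0.32063 = 0.347.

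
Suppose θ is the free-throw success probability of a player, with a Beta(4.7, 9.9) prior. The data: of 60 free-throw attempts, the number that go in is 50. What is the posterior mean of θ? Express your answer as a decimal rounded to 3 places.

Posterior mean ≈ 0.733

The binomial likelihood is conjugate to the Beta prior: with 50 successes and 10 failures, the posterior is Beta(4.7+50, 9.9+10) = Beta(54.7, 19.9).
E[θ | data] = 54.7/(54.7+19.9) = 0.733.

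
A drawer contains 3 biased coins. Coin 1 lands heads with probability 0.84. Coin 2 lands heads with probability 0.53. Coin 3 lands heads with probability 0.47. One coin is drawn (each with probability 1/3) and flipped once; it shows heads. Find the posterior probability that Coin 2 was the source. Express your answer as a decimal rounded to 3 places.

Posterior probability ≈ 0.288

P(heads|C1) = 0.84; P(heads|C2) = 0.53; P(heads|C3) = 0.47.
Prior × likelihood for each source: 0.333333·0.84=0.2800, 0.333333·0.53=0.1767, 0.333333·0.47=0.1567. Summing gives P(heads) = 0.61333.
P(Coin 2 | heads) = 0.1767 / 0.61333 = 0.288.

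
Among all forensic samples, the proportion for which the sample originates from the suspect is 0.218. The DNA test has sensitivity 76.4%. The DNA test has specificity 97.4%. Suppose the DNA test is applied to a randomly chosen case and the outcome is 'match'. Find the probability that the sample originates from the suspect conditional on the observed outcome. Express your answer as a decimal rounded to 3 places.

P(H | E) ≈ 0.891

Write H for 'the sample originates from the suspect'. Prior odds H:¬H = 0.218/0.782 = 0.27877. For the 'match' outcome, the likelihood ratio is 0.764/0.026 = 29.385.
Posterior odds = 0.27877 × 29.385 = 8.1916, so P(H|E) = 8.1916/(1+8.1916) = 0.891.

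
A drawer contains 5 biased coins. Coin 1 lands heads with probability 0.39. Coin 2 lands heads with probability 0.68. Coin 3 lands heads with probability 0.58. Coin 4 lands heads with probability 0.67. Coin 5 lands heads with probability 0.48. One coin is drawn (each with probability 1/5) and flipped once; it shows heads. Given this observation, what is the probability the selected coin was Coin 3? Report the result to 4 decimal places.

Tabulate prior·likelihood by source: [1] prior 0.2, lik 0.39, product 0.07800; [2] prior 0.2, lik 0.68, product 0.1360; [3] prior 0.2, lik 0.58, product 0.1160; [4] prior 0.2, lik 0.67, product 0.1340; [5] prior 0.2, lik 0.48, product 0.09600.
Normalizing constant = 0.56000; the posterior for Coin 3 is its product over the sum, 0.1160/0.56000 = 0.2071.

Posterior probability ≈ 0.2071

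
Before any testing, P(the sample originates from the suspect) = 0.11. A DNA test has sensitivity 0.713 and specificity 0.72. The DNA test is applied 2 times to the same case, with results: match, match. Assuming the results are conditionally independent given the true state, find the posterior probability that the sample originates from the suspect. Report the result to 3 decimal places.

Posterior P(H) ≈ 0.445

With H the event that the sample originates from the suspect, the joint likelihood of the observed sequence is P(data|H) = 0.713·0.713 = 0.50837 and P(data|¬H) = 0.28·0.28 = 0.078400.
Bayes: P(H|data) = 0.11·0.50837 / (0.11·0.50837 + 0.89·0.078400) = 0.055921/0.12570 = 0.4449.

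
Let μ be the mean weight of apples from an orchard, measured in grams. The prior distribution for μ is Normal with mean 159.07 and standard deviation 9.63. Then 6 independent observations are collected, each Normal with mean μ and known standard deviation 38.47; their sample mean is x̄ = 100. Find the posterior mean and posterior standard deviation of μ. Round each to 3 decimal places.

Prior precision 1/τ₀² = 1/9.63² = 0.0107832; data precision n/σ² = 6/38.47² = 0.00405422.
Posterior precision = 0.0107832 + 0.00405422 = 0.0148374, giving posterior SD = 1/√0.0148374 = 8.210.
Posterior mean = (0.0107832·159.07 + 0.00405422·100) / 0.0148374 = 142.930.

Posterior mean ≈ 142.930; posterior SD ≈ 8.210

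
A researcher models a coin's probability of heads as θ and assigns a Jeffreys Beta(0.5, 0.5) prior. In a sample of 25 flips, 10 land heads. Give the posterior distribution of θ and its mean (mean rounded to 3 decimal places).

The binomial likelihood is conjugate to the Beta prior: with 10 successes and 15 failures, the posterior is Beta(0.5+10, 0.5+15) = Beta(10.5, 15.5).
Posterior mean = α/(α+β) = 10.5/26 = 0.404.

Posterior: Beta(10.5, 15.5); mean ≈ 0.404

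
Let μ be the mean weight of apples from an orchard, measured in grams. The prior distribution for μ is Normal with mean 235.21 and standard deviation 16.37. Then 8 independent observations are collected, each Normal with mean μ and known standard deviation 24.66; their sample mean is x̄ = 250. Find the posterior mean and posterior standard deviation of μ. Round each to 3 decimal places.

Prior precision 1/τ₀² = 1/16.37² = 0.00373166; data precision n/σ² = 8/24.66² = 0.0131554.
Posterior precision = 0.00373166 + 0.0131554 = 0.0168871, giving posterior SD = 1/√0.0168871 = 7.695.
Posterior mean = (0.00373166·235.21 + 0.0131554·250) / 0.0168871 = 246.732.

Posterior mean ≈ 246.732; posterior SD ≈ 7.695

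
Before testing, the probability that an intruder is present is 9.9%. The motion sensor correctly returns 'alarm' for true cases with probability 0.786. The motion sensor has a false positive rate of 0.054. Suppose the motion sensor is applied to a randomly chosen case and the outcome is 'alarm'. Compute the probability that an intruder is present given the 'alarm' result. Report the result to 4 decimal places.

Write H for 'an intruder is present'. Prior odds H:¬H = 0.099/0.901 = 0.10988. For the 'alarm' outcome, the likelihood ratio is 0.786/0.054 = 14.556.
Posterior odds = 0.10988 × 14.556 = 1.5993, so P(H|E) = 1.5993/(1+1.5993) = 0.6153.

P(H | E) ≈ 0.6153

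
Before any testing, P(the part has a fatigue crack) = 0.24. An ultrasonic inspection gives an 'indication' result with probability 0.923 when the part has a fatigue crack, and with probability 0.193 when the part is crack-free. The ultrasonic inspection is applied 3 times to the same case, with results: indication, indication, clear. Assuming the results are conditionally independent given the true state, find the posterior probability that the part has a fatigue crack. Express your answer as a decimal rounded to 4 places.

Let H be the event that the part has a fatigue crack; start with P(H) = 0.24. P('indication'|H) = 0.923, P('indication'|¬H) = 0.193.
Update on result 1 ('indication'): P(H) ← 0.923·0.2400 / (0.923·0.2400 + 0.193·0.7600) = 0.22152/0.36820 = 0.6016.
Update on result 2 ('indication'): P(H) ← 0.923·0.6016 / (0.923·0.6016 + 0.193·0.3984) = 0.55530/0.63219 = 0.8784.
Update on result 3 ('clear'): P(H) ← 0.077·0.8784 / (0.077·0.8784 + 0.807·0.1216) = 0.067635/0.16578 = 0.4080.

Posterior P(H) ≈ 0.4080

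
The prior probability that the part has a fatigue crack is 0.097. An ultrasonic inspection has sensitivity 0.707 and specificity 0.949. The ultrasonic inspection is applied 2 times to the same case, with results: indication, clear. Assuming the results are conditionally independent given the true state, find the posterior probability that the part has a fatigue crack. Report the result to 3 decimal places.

Let H be the event that the part has a fatigue crack; start with P(H) = 0.097. P('indication'|H) = 0.707, P('indication'|¬H) = 0.051.
Update on result 1 ('indication'): P(H) ← 0.707·0.0970 / (0.707·0.0970 + 0.051·0.9030) = 0.068579/0.11463 = 0.5983.
Update on result 2 ('clear'): P(H) ← 0.293·0.5983 / (0.293·0.5983 + 0.949·0.4017) = 0.17529/0.55655 = 0.3150.

Posterior P(H) ≈ 0.315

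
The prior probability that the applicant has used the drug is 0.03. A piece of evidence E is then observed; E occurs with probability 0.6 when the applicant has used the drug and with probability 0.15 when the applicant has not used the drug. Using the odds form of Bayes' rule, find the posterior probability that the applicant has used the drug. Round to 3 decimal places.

Posterior probability ≈ 0.110

Prior odds = 0.03/(1−0.03) = 0.030928. In log-odds, ln(0.030928) = -3.4761.
Add log likelihood ratio: ln(4.0000) = 1.3863.
Posterior log-odds = -2.0898, so posterior odds = exp(-2.0898) = 0.12371. Converting, P(H|E) = 0.12371/1.1237 = 0.110.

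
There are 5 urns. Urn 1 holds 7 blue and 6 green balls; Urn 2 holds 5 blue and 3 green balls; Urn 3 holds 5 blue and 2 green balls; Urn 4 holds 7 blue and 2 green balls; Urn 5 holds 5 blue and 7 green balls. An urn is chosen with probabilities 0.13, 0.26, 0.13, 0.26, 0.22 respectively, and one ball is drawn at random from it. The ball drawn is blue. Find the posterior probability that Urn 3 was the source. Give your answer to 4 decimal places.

Posterior probability ≈ 0.1500

Tabulate prior·likelihood by source: [1] prior 0.13, lik 0.5385, product 0.07000; [2] prior 0.26, lik 0.625, product 0.1625; [3] prior 0.13, lik 0.7143, product 0.09286; [4] prior 0.26, lik 0.7778, product 0.2022; [5] prior 0.22, lik 0.4167, product 0.09167.
Normalizing constant = 0.61925; the posterior for Urn 3 is its product over the sum, 0.09286/0.61925 = 0.1500.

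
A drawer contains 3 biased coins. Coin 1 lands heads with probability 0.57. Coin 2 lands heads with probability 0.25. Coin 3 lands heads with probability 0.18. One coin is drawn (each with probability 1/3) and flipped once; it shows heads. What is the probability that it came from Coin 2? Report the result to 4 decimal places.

Tabulate prior·likelihood by source: [1] prior 0.333333, lik 0.57, product 0.1900; [2] prior 0.333333, lik 0.25, product 0.08333; [3] prior 0.333333, lik 0.18, product 0.06000.
Normalizing constant = 0.33333; the posterior for Coin 2 is its product over the sum, 0.08333/0.33333 = 0.2500.

Posterior probability ≈ 0.2500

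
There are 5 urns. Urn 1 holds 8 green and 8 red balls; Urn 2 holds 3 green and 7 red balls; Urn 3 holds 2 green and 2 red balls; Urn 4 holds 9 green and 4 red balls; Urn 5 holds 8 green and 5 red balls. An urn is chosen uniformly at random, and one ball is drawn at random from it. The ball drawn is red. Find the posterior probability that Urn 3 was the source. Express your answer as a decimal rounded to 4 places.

Posterior probability ≈ 0.2090

Tabulate prior·likelihood by source: [1] prior 0.2, lik 0.5, product 0.1000; [2] prior 0.2, lik 0.7, product 0.1400; [3] prior 0.2, lik 0.5, product 0.1000; [4] prior 0.2, lik 0.3077, product 0.06154; [5] prior 0.2, lik 0.3846, product 0.07692.
Normalizing constant = 0.47846; the posterior for Urn 3 is its product over the sum, 0.1000/0.47846 = 0.2090.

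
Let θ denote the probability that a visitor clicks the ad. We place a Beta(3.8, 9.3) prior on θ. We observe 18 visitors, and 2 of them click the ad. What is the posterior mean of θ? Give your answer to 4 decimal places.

Observing 2 successes and 16 failures updates Beta(3.8, 9.3) by adding the success and failure counts to the two shape parameters: α = 3.8+2 = 5.8, β = 9.3+16 = 25.3.
E[θ | data] = 5.8/(5.8+25.3) = 0.1865.

Posterior mean ≈ 0.1865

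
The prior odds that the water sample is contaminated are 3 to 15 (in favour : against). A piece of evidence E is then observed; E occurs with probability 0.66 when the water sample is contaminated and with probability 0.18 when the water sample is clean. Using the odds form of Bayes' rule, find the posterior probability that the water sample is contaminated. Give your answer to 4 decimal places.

Posterior probability ≈ 0.4231

Prior odds = 3/15 = 0.20000.
Likelihood ratio for E = 0.66/0.18 = 3.6667.
Posterior odds = prior odds × LR = 0.73333.
Posterior probability = odds/(1+odds) = 0.73333/1.7333 = 0.4231.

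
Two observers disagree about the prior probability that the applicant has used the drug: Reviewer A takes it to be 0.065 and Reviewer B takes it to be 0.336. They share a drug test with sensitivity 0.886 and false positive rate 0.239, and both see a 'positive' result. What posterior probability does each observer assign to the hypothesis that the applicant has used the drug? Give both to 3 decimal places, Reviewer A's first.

P('+'|H) = 0.886, P('+'|¬H) = 0.239.
Reviewer A: numerator 0.886·0.065 = 0.057590; evidence = 0.057590+0.239·0.935 = 0.28105; posterior = 0.205.
Reviewer B: numerator 0.886·0.336 = 0.29770; evidence = 0.29770+0.239·0.664 = 0.45639; posterior = 0.652.

Reviewer A: 0.205; Reviewer B: 0.652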